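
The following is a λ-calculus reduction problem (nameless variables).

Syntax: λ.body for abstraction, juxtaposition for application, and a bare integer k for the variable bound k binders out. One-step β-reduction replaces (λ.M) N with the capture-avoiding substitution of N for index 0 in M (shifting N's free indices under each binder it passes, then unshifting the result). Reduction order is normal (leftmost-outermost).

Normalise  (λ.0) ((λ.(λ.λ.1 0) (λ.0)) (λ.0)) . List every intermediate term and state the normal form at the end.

Answer: normal form = λ.0  (in 4 steps)

Reduction:
  start: (λ.0) ((λ.(λ.λ.1 0) (λ.0)) (λ.0))
  →1  (λ.(λ.λ.1 0) (λ.0)) (λ.0)
  →2  (λ.λ.1 0) (λ.0)
  →3  λ.(λ.0) 0
  →4  λ.0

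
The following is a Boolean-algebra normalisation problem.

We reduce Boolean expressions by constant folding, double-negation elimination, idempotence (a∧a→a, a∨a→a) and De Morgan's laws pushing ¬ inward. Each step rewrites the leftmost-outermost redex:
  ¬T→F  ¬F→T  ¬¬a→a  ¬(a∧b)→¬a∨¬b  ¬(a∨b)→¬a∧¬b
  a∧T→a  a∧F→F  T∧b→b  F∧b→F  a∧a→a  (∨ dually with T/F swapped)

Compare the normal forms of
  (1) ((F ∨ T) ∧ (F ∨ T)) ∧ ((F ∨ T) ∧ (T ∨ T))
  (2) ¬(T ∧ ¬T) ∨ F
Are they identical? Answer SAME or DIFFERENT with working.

Answer: SAME — A ⇓ T, B ⇓ T

Derivation:
Term A:
  start: ((F ∨ T) ∧ (F ∨ T)) ∧ ((F ∨ T) ∧ (T ∨ T))
  →1  (F ∨ T) ∧ ((F ∨ T) ∧ (T ∨ T))
  →2  T ∧ ((F ∨ T) ∧ (T ∨ T))
  →3  (F ∨ T) ∧ (T ∨ T)
  →4  T ∧ (T ∨ T)
  →5  T ∨ T
  →6  T

Term B:
  start: ¬(T ∧ ¬T) ∨ F
  →1  ¬(T ∧ ¬T)
  →2  ¬T ∨ ¬¬T
  →3  F ∨ ¬¬T
  →4  ¬¬T
  →5  T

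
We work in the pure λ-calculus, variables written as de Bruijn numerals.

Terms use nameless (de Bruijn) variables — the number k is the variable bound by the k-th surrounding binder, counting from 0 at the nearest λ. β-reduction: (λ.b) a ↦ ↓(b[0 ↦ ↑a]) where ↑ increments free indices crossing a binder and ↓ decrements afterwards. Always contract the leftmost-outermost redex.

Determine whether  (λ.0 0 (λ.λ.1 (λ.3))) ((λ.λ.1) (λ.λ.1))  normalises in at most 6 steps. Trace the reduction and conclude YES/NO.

Answer: YES — reaches normal form λ.λ.λ.1 (λ.λ.λ.λ.1) in 5 ≤ 6 steps

Reduction:
  start: (λ.0 0 (λ.λ.1 (λ.3))) ((λ.λ.1) (λ.λ.1))
  [1] (λ.λ.1) (λ.λ.1) ((λ.λ.1) (λ.λ.1)) (λ.λ.1 (λ.(λ.λ.1) (λ.λ.1)))
  [2] (λ.λ.λ.1) ((λ.λ.1) (λ.λ.1)) (λ.λ.1 (λ.(λ.λ.1) (λ.λ.1)))
  [3] (λ.λ.1) (λ.λ.1 (λ.(λ.λ.1) (λ.λ.1)))
  [4] λ.λ.λ.1 (λ.(λ.λ.1) (λ.λ.1))
  [5] λ.λ.λ.1 (λ.λ.λ.λ.1)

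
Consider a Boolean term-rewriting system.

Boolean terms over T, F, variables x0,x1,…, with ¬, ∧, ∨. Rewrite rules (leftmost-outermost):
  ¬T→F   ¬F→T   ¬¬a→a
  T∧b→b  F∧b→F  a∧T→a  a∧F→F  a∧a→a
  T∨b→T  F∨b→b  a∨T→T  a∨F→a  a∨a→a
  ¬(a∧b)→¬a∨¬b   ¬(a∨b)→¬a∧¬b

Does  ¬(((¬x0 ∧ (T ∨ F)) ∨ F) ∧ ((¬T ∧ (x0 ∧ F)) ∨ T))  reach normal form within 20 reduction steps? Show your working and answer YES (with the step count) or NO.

  start: ¬(((¬x0 ∧ (T ∨ F)) ∨ F) ∧ ((¬T ∧ (x0 ∧ F)) ∨ T))
  [1] ¬((¬x0 ∧ (T ∨ F)) ∨ F) ∨ ¬((¬T ∧ (x0 ∧ F)) ∨ T)
  [2] (¬(¬x0 ∧ (T ∨ F)) ∧ ¬F) ∨ ¬((¬T ∧ (x0 ∧ F)) ∨ T)
  [3] ((¬¬x0 ∨ ¬(T ∨ F)) ∧ ¬F) ∨ ¬((¬T ∧ (x0 ∧ F)) ∨ T)
  [4] ((x0 ∨ ¬(T ∨ F)) ∧ ¬F) ∨ ¬((¬T ∧ (x0 ∧ F)) ∨ T)
  [5] ((x0 ∨ (¬T ∧ ¬F)) ∧ ¬F) ∨ ¬((¬T ∧ (x0 ∧ F)) ∨ T)
  [6] ((x0 ∨ (F ∧ ¬F)) ∧ ¬F) ∨ ¬((¬T ∧ (x0 ∧ F)) ∨ T)
  [7] ((x0 ∨ F) ∧ ¬F) ∨ ¬((¬T ∧ (x0 ∧ F)) ∨ T)
  [8] (x0 ∧ ¬F) ∨ ¬((¬T ∧ (x0 ∧ F)) ∨ T)
  [9] (x0 ∧ T) ∨ ¬((¬T ∧ (x0 ∧ F)) ∨ T)
  [10] x0 ∨ ¬((¬T ∧ (x0 ∧ F)) ∨ T)
  [11] x0 ∨ (¬(¬T ∧ (x0 ∧ F)) ∧ ¬T)
  [12] x0 ∨ ((¬¬T ∨ ¬(x0 ∧ F)) ∧ ¬T)
  [13] x0 ∨ ((T ∨ ¬(x0 ∧ F)) ∧ ¬T)
  [14] x0 ∨ (T ∧ ¬T)
  [15] x0 ∨ ¬T
  [16] x0 ∨ F
  [17] x0

Answer: YES — reaches normal form x0 in 17 ≤ 20 steps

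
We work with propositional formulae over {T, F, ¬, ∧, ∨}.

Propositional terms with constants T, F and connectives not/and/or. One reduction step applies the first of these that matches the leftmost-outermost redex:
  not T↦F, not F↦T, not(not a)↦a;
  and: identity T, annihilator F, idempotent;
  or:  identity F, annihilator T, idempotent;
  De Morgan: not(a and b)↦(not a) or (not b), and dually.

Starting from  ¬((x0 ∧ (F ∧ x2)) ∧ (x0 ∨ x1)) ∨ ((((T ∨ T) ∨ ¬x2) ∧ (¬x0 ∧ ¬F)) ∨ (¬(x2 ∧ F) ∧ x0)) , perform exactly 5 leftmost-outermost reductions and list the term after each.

Answer: after 5 steps: ((¬x0 ∨ T) ∨ ¬(x0 ∨ x1)) ∨ ((((T ∨ T) ∨ ¬x2) ∧ (¬x0 ∧ ¬F)) ∨ (¬(x2 ∧ F) ∧ x0))

Derivation:
  start: ¬((x0 ∧ (F ∧ x2)) ∧ (x0 ∨ x1)) ∨ ((((T ∨ T) ∨ ¬x2) ∧ (¬x0 ∧ ¬F)) ∨ (¬(x2 ∧ F) ∧ x0))
  step 1: (¬(x0 ∧ (F ∧ x2)) ∨ ¬(x0 ∨ x1)) ∨ ((((T ∨ T) ∨ ¬x2) ∧ (¬x0 ∧ ¬F)) ∨ (¬(x2 ∧ F) ∧ x0))
  step 2: ((¬x0 ∨ ¬(F ∧ x2)) ∨ ¬(x0 ∨ x1)) ∨ ((((T ∨ T) ∨ ¬x2) ∧ (¬x0 ∧ ¬F)) ∨ (¬(x2 ∧ F) ∧ x0))
  step 3: ((¬x0 ∨ (¬F ∨ ¬x2)) ∨ ¬(x0 ∨ x1)) ∨ ((((T ∨ T) ∨ ¬x2) ∧ (¬x0 ∧ ¬F)) ∨ (¬(x2 ∧ F) ∧ x0))
  step 4: ((¬x0 ∨ (T ∨ ¬x2)) ∨ ¬(x0 ∨ x1)) ∨ ((((T ∨ T) ∨ ¬x2) ∧ (¬x0 ∧ ¬F)) ∨ (¬(x2 ∧ F) ∧ x0))
  step 5: ((¬x0 ∨ T) ∨ ¬(x0 ∨ x1)) ∨ ((((T ∨ T) ∨ ¬x2) ∧ (¬x0 ∧ ¬F)) ∨ (¬(x2 ∧ F) ∧ x0))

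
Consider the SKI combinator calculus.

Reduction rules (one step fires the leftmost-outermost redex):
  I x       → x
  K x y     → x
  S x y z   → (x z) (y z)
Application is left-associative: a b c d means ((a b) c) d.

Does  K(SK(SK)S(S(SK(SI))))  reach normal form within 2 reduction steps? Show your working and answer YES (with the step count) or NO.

Answer: YES — reaches normal form K(S(S(SK(SI)))) in 2 ≤ 2 steps

Reduction:
  start: K(SK(SK)S(S(SK(SI))))
  step 1: K(KS(SKS)(S(SK(SI))))
  step 2: K(S(S(SK(SI))))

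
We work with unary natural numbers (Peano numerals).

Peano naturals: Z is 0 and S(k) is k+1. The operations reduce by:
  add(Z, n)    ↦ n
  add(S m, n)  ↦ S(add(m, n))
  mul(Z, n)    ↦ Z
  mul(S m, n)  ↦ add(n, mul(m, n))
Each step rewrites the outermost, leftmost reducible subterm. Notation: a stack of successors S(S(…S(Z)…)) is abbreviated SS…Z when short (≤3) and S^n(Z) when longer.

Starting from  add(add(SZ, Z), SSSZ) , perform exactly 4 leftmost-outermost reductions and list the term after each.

Answer: after 4 steps: S^4(Z)

Derivation:
  start: add(add(SZ, Z), SSSZ)
  [1] add(S(add(Z, Z)), SSSZ)
  [2] S(add(add(Z, Z), SSSZ))
  [3] S(add(Z, SSSZ))
  [4] S^4(Z)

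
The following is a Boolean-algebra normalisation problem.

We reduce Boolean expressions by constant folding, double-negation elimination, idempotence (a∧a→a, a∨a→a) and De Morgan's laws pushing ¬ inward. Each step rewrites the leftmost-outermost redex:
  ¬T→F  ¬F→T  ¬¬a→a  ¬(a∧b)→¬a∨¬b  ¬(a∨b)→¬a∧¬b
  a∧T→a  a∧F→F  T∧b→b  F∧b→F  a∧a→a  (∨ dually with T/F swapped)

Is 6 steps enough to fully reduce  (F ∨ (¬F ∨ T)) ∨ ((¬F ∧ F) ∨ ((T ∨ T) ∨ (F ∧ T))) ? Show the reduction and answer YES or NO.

Answer: YES — reaches normal form T in 3 ≤ 6 steps

Reduction:
  start: (F ∨ (¬F ∨ T)) ∨ ((¬F ∧ F) ∨ ((T ∨ T) ∨ (F ∧ T)))
  step 1: (¬F ∨ T) ∨ ((¬F ∧ F) ∨ ((T ∨ T) ∨ (F ∧ T)))
  step 2: T ∨ ((¬F ∧ F) ∨ ((T ∨ T) ∨ (F ∧ T)))
  step 3: T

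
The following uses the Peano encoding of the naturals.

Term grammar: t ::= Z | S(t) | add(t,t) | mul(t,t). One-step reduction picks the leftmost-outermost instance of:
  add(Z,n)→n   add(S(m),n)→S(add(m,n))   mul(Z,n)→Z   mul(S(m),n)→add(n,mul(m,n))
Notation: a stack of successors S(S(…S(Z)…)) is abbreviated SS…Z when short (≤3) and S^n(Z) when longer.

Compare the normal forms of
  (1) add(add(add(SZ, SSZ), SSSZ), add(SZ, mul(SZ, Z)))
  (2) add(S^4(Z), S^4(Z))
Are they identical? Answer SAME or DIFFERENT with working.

Answer: DIFFERENT — A ⇓ S^7(Z), B ⇓ S^8(Z)

Working:
Term A:
  start: add(add(add(SZ, SSZ), SSSZ), add(SZ, mul(SZ, Z)))
  →1  add(add(S(add(Z, SSZ)), SSSZ), add(SZ, mul(SZ, Z)))
  →2  add(S(add(add(Z, SSZ), SSSZ)), add(SZ, mul(SZ, Z)))
  →3  S(add(add(add(Z, SSZ), SSSZ), add(SZ, mul(SZ, Z))))
  →4  S(add(add(SSZ, SSSZ), add(SZ, mul(SZ, Z))))
  →5  S(add(S(add(SZ, SSSZ)), add(SZ, mul(SZ, Z))))
  →6  S(S(add(add(SZ, SSSZ), add(SZ, mul(SZ, Z)))))
  →7  S(S(add(S(add(Z, SSSZ)), add(SZ, mul(SZ, Z)))))
  →8  S(S(S(add(add(Z, SSSZ), add(SZ, mul(SZ, Z))))))
  →9  S(S(S(add(SSSZ, add(SZ, mul(SZ, Z))))))
  →10  S(S(S(S(add(SSZ, add(SZ, mul(SZ, Z)))))))
  →11  S(S(S(S(S(add(SZ, add(SZ, mul(SZ, Z))))))))
  →12  S(S(S(S(S(S(add(Z, add(SZ, mul(SZ, Z)))))))))
  →13  S(S(S(S(S(S(add(SZ, mul(SZ, Z))))))))
  →14  S(S(S(S(S(S(S(add(Z, mul(SZ, Z)))))))))
  →15  S(S(S(S(S(S(S(mul(SZ, Z))))))))
  →16  S(S(S(S(S(S(S(add(Z, mul(Z, Z)))))))))
  →17  S(S(S(S(S(S(S(mul(Z, Z))))))))
  →18  S^7(Z)

Term B:
  start: add(S^4(Z), S^4(Z))
  →1  S(add(SSSZ, S^4(Z)))
  →2  S(S(add(SSZ, S^4(Z))))
  →3  S(S(S(add(SZ, S^4(Z)))))
  →4  S(S(S(S(add(Z, S^4(Z))))))
  →5  S^8(Z)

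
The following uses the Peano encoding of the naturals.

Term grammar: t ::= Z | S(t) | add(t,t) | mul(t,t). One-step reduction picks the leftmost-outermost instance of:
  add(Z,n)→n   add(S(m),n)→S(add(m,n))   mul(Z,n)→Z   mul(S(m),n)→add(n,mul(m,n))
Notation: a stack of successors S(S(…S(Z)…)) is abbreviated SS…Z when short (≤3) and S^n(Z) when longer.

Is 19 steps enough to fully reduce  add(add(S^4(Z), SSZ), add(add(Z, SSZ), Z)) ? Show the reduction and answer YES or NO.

Answer: YES — reaches normal form S^8(Z) in 16 ≤ 19 steps

Derivation:
  start: add(add(S^4(Z), SSZ), add(add(Z, SSZ), Z))
  step 1: add(S(add(SSSZ, SSZ)), add(add(Z, SSZ), Z))
  step 2: S(add(add(SSSZ, SSZ), add(add(Z, SSZ), Z)))
  step 3: S(add(S(add(SSZ, SSZ)), add(add(Z, SSZ), Z)))
  step 4: S(S(add(add(SSZ, SSZ), add(add(Z, SSZ), Z))))
  step 5: S(S(add(S(add(SZ, SSZ)), add(add(Z, SSZ), Z))))
  step 6: S(S(S(add(add(SZ, SSZ), add(add(Z, SSZ), Z)))))
  step 7: S(S(S(add(S(add(Z, SSZ)), add(add(Z, SSZ), Z)))))
  step 8: S(S(S(S(add(add(Z, SSZ), add(add(Z, SSZ), Z))))))
  step 9: S(S(S(S(add(SSZ, add(add(Z, SSZ), Z))))))
  step 10: S(S(S(S(S(add(SZ, add(add(Z, SSZ), Z)))))))
  step 11: S(S(S(S(S(S(add(Z, add(add(Z, SSZ), Z))))))))
  step 12: S(S(S(S(S(S(add(add(Z, SSZ), Z)))))))
  step 13: S(S(S(S(S(S(add(SSZ, Z)))))))
  step 14: S(S(S(S(S(S(S(add(SZ, Z))))))))
  step 15: S(S(S(S(S(S(S(S(add(Z, Z)))))))))
  step 16: S^8(Z)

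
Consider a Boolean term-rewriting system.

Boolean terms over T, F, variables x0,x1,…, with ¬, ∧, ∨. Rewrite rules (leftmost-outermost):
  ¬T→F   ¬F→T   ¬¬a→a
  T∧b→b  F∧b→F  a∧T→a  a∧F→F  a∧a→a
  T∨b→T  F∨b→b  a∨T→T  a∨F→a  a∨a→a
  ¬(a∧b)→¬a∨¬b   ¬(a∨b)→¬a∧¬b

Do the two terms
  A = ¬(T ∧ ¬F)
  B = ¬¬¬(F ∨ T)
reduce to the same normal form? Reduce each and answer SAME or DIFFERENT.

Term A:
  start: ¬(T ∧ ¬F)
  →1  ¬T ∨ ¬¬F
  →2  F ∨ ¬¬F
  →3  ¬¬F
  →4  F

Term B:
  start: ¬¬¬(F ∨ T)
  →1  ¬(F ∨ T)
  →2  ¬F ∧ ¬T
  →3  T ∧ ¬T
  →4  ¬T
  →5  F

Answer: SAME — A ⇓ F, B ⇓ F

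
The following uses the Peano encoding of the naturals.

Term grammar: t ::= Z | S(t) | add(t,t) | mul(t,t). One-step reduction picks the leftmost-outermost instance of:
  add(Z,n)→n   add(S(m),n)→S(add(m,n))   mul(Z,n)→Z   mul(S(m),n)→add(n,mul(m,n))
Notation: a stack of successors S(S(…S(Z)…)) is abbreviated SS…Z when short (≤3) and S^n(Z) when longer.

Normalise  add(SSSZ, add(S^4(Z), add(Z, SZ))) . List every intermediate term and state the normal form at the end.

Answer: normal form = S^8(Z)  (in 10 steps)

Working:
  start: add(SSSZ, add(S^4(Z), add(Z, SZ)))
  [1] S(add(SSZ, add(S^4(Z), add(Z, SZ))))
  [2] S(S(add(SZ, add(S^4(Z), add(Z, SZ)))))
  [3] S(S(S(add(Z, add(S^4(Z), add(Z, SZ))))))
  [4] S(S(S(add(S^4(Z), add(Z, SZ)))))
  [5] S(S(S(S(add(SSSZ, add(Z, SZ))))))
  [6] S(S(S(S(S(add(SSZ, add(Z, SZ)))))))
  [7] S(S(S(S(S(S(add(SZ, add(Z, SZ))))))))
  [8] S(S(S(S(S(S(S(add(Z, add(Z, SZ)))))))))
  [9] S(S(S(S(S(S(S(add(Z, SZ))))))))
  [10] S^8(Z)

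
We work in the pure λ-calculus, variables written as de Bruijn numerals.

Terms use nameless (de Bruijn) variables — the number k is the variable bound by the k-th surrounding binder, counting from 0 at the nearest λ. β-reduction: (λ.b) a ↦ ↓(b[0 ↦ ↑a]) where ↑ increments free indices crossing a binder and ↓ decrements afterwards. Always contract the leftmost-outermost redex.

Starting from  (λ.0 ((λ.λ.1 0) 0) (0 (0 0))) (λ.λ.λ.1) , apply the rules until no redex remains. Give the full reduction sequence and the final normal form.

  start: (λ.0 ((λ.λ.1 0) 0) (0 (0 0))) (λ.λ.λ.1)
  [1] (λ.λ.λ.1) ((λ.λ.1 0) (λ.λ.λ.1)) ((λ.λ.λ.1) ((λ.λ.λ.1) (λ.λ.λ.1)))
  [2] (λ.λ.1) ((λ.λ.λ.1) ((λ.λ.λ.1) (λ.λ.λ.1)))
  [3] λ.(λ.λ.λ.1) ((λ.λ.λ.1) (λ.λ.λ.1))
  [4] λ.λ.λ.1

Answer: normal form = λ.λ.λ.1  (in 4 steps)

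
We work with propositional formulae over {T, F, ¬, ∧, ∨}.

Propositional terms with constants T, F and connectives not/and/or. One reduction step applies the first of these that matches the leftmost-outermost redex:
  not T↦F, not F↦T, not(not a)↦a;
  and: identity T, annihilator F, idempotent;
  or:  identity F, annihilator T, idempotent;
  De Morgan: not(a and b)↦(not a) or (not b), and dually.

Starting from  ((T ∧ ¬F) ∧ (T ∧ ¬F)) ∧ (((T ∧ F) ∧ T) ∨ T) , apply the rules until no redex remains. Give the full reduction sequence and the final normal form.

  start: ((T ∧ ¬F) ∧ (T ∧ ¬F)) ∧ (((T ∧ F) ∧ T) ∨ T)
  →1  (T ∧ ¬F) ∧ (((T ∧ F) ∧ T) ∨ T)
  →2  ¬F ∧ (((T ∧ F) ∧ T) ∨ T)
  →3  T ∧ (((T ∧ F) ∧ T) ∨ T)
  →4  ((T ∧ F) ∧ T) ∨ T
  →5  T

Answer: normal form = T  (in 5 steps)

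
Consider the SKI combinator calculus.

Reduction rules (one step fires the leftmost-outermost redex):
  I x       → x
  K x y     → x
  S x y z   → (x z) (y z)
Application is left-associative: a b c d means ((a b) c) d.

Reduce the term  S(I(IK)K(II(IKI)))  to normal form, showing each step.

  start: S(I(IK)K(II(IKI)))
  [1] S(IKK(II(IKI)))
  [2] S(KK(II(IKI)))
  [3] SK

Answer: normal form = SK  (in 3 steps)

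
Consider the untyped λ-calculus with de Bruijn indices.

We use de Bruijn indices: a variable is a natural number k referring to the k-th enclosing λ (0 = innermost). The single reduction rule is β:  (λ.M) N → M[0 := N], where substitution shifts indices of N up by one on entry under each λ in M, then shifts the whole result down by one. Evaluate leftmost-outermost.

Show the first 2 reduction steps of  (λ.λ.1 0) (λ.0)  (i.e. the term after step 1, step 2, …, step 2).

Answer: after 2 steps: λ.0

Reduction:
  start: (λ.λ.1 0) (λ.0)
  [1] λ.(λ.0) 0
  [2] λ.0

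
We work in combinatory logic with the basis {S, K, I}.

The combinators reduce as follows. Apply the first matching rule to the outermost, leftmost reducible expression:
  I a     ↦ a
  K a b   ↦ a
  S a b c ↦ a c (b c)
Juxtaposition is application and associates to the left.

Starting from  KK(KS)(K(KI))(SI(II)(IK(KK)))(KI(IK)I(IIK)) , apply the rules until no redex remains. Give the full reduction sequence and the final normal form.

  start: KK(KS)(K(KI))(SI(II)(IK(KK)))(KI(IK)I(IIK))
  step 1: K(K(KI))(SI(II)(IK(KK)))(KI(IK)I(IIK))
  step 2: K(KI)(KI(IK)I(IIK))
  step 3: KI

Answer: normal form = KI  (in 3 steps)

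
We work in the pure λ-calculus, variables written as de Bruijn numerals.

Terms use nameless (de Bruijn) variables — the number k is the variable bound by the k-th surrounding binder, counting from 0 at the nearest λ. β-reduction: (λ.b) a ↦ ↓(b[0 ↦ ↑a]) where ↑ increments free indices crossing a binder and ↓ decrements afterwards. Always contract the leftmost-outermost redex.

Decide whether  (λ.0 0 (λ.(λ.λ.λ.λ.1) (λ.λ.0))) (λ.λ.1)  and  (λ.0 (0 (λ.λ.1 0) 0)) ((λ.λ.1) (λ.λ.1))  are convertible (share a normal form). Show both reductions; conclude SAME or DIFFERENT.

Answer: SAME — A ⇓ λ.λ.1, B ⇓ λ.λ.1

Derivation:
Term A:
  start: (λ.0 0 (λ.(λ.λ.λ.λ.1) (λ.λ.0))) (λ.λ.1)
  [1] (λ.λ.1) (λ.λ.1) (λ.(λ.λ.λ.λ.1) (λ.λ.0))
  [2] (λ.λ.λ.1) (λ.(λ.λ.λ.λ.1) (λ.λ.0))
  [3] λ.λ.1

Term B:
  start: (λ.0 (0 (λ.λ.1 0) 0)) ((λ.λ.1) (λ.λ.1))
  [1] (λ.λ.1) (λ.λ.1) ((λ.λ.1) (λ.λ.1) (λ.λ.1 0) ((λ.λ.1) (λ.λ.1)))
  [2] (λ.λ.λ.1) ((λ.λ.1) (λ.λ.1) (λ.λ.1 0) ((λ.λ.1) (λ.λ.1)))
  [3] λ.λ.1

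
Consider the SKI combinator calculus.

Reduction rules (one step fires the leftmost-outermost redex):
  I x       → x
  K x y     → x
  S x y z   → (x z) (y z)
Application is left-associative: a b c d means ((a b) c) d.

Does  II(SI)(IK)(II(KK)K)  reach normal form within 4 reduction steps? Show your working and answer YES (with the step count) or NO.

Answer: NO — after 4 steps the term is II(KK)K(IK(II(KK)K)), not yet normal

Derivation:
  start: II(SI)(IK)(II(KK)K)
  →1  I(SI)(IK)(II(KK)K)
  →2  SI(IK)(II(KK)K)
  →3  I(II(KK)K)(IK(II(KK)K))
  →4  II(KK)K(IK(II(KK)K))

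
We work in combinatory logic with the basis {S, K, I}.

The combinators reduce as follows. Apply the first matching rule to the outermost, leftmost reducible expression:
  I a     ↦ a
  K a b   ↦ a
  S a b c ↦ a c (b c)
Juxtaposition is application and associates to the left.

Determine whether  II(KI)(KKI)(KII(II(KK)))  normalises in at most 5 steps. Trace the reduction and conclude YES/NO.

Answer: NO — after 5 steps the term is I(II(KK)), not yet normal

Reduction:
  start: II(KI)(KKI)(KII(II(KK)))
  step 1: I(KI)(KKI)(KII(II(KK)))
  step 2: KI(KKI)(KII(II(KK)))
  step 3: I(KII(II(KK)))
  step 4: KII(II(KK))
  step 5: I(II(KK))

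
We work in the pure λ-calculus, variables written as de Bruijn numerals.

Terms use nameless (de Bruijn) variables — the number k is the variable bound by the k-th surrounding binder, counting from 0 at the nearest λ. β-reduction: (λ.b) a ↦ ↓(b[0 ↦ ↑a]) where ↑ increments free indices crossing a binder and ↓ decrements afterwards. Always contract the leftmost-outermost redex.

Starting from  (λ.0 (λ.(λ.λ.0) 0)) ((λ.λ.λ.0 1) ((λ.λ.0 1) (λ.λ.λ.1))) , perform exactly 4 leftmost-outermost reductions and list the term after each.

Answer: after 4 steps: λ.0 (λ.λ.0)

Working:
  start: (λ.0 (λ.(λ.λ.0) 0)) ((λ.λ.λ.0 1) ((λ.λ.0 1) (λ.λ.λ.1)))
  step 1: (λ.λ.λ.0 1) ((λ.λ.0 1) (λ.λ.λ.1)) (λ.(λ.λ.0) 0)
  step 2: (λ.λ.0 1) (λ.(λ.λ.0) 0)
  step 3: λ.0 (λ.(λ.λ.0) 0)
  step 4: λ.0 (λ.λ.0)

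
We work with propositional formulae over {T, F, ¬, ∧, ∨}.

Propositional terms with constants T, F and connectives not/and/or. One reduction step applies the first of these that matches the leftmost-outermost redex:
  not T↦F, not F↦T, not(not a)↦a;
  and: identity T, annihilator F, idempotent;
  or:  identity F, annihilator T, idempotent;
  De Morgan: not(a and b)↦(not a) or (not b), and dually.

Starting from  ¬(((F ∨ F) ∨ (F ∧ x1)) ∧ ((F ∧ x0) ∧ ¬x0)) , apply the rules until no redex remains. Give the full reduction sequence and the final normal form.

  start: ¬(((F ∨ F) ∨ (F ∧ x1)) ∧ ((F ∧ x0) ∧ ¬x0))
  step 1: ¬((F ∨ F) ∨ (F ∧ x1)) ∨ ¬((F ∧ x0) ∧ ¬x0)
  step 2: (¬(F ∨ F) ∧ ¬(F ∧ x1)) ∨ ¬((F ∧ x0) ∧ ¬x0)
  step 3: ((¬F ∧ ¬F) ∧ ¬(F ∧ x1)) ∨ ¬((F ∧ x0) ∧ ¬x0)
  step 4: (¬F ∧ ¬(F ∧ x1)) ∨ ¬((F ∧ x0) ∧ ¬x0)
  step 5: (T ∧ ¬(F ∧ x1)) ∨ ¬((F ∧ x0) ∧ ¬x0)
  step 6: ¬(F ∧ x1) ∨ ¬((F ∧ x0) ∧ ¬x0)
  step 7: (¬F ∨ ¬x1) ∨ ¬((F ∧ x0) ∧ ¬x0)
  step 8: (T ∨ ¬x1) ∨ ¬((F ∧ x0) ∧ ¬x0)
  step 9: T ∨ ¬((F ∧ x0) ∧ ¬x0)
  step 10: T

Answer: normal form = T  (in 10 steps)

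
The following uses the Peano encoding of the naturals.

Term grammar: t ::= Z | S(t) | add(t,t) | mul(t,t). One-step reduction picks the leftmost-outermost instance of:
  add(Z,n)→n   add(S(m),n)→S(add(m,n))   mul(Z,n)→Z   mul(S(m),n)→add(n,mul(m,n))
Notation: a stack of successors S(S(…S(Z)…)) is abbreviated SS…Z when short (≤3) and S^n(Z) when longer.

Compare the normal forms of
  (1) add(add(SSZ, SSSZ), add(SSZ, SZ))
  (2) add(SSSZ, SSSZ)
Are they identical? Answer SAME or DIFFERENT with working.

Answer: DIFFERENT — A ⇓ S^8(Z), B ⇓ S^6(Z)

Derivation:
Term A:
  start: add(add(SSZ, SSSZ), add(SSZ, SZ))
  [1] add(S(add(SZ, SSSZ)), add(SSZ, SZ))
  [2] S(add(add(SZ, SSSZ), add(SSZ, SZ)))
  [3] S(add(S(add(Z, SSSZ)), add(SSZ, SZ)))
  [4] S(S(add(add(Z, SSSZ), add(SSZ, SZ))))
  [5] S(S(add(SSSZ, add(SSZ, SZ))))
  [6] S(S(S(add(SSZ, add(SSZ, SZ)))))
  [7] S(S(S(S(add(SZ, add(SSZ, SZ))))))
  [8] S(S(S(S(S(add(Z, add(SSZ, SZ)))))))
  [9] S(S(S(S(S(add(SSZ, SZ))))))
  [10] S(S(S(S(S(S(add(SZ, SZ)))))))
  [11] S(S(S(S(S(S(S(add(Z, SZ))))))))
  [12] S^8(Z)

Term B:
  start: add(SSSZ, SSSZ)
  [1] S(add(SSZ, SSSZ))
  [2] S(S(add(SZ, SSSZ)))
  [3] S(S(S(add(Z, SSSZ))))
  [4] S^6(Z)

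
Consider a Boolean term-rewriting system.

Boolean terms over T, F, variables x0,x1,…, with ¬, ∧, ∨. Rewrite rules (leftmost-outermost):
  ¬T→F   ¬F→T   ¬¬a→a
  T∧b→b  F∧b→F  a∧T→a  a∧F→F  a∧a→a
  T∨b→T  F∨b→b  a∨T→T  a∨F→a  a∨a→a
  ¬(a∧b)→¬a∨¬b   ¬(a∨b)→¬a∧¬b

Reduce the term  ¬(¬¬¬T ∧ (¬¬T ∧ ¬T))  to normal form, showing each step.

Answer: normal form = T  (in 4 steps)

Derivation:
  start: ¬(¬¬¬T ∧ (¬¬T ∧ ¬T))
  [1] ¬¬¬¬T ∨ ¬(¬¬T ∧ ¬T)
  [2] ¬¬T ∨ ¬(¬¬T ∧ ¬T)
  [3] T ∨ ¬(¬¬T ∧ ¬T)
  [4] T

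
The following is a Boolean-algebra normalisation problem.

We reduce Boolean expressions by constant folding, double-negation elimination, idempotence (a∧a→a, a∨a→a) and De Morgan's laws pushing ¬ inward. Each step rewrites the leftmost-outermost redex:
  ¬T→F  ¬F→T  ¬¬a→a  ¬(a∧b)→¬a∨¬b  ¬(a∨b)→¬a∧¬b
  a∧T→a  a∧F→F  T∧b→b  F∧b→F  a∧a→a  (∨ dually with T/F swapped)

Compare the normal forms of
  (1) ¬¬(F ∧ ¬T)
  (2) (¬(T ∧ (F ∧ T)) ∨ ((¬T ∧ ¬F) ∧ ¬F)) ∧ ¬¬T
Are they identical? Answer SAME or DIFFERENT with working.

Answer: DIFFERENT — A ⇓ F, B ⇓ T

Working:
Term A:
  start: ¬¬(F ∧ ¬T)
  [1] F ∧ ¬T
  [2] F

Term B:
  start: (¬(T ∧ (F ∧ T)) ∨ ((¬T ∧ ¬F) ∧ ¬F)) ∧ ¬¬T
  [1] ((¬T ∨ ¬(F ∧ T)) ∨ ((¬T ∧ ¬F) ∧ ¬F)) ∧ ¬¬T
  [2] ((F ∨ ¬(F ∧ T)) ∨ ((¬T ∧ ¬F) ∧ ¬F)) ∧ ¬¬T
  [3] (¬(F ∧ T) ∨ ((¬T ∧ ¬F) ∧ ¬F)) ∧ ¬¬T
  [4] ((¬F ∨ ¬T) ∨ ((¬T ∧ ¬F) ∧ ¬F)) ∧ ¬¬T
  [5] ((T ∨ ¬T) ∨ ((¬T ∧ ¬F) ∧ ¬F)) ∧ ¬¬T
  [6] (T ∨ ((¬T ∧ ¬F) ∧ ¬F)) ∧ ¬¬T
  [7] T ∧ ¬¬T
  [8] ¬¬T
  [9] T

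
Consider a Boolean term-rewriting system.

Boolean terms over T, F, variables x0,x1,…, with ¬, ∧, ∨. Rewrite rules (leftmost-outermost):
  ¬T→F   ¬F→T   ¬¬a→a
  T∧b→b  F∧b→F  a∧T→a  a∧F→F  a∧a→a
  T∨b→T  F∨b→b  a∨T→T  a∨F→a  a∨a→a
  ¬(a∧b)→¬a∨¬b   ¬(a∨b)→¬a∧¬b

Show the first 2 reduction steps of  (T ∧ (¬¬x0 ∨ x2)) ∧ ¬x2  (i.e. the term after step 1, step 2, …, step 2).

  start: (T ∧ (¬¬x0 ∨ x2)) ∧ ¬x2
  step 1: (¬¬x0 ∨ x2) ∧ ¬x2
  step 2: (x0 ∨ x2) ∧ ¬x2

Answer: after 2 steps: (x0 ∨ x2) ∧ ¬x2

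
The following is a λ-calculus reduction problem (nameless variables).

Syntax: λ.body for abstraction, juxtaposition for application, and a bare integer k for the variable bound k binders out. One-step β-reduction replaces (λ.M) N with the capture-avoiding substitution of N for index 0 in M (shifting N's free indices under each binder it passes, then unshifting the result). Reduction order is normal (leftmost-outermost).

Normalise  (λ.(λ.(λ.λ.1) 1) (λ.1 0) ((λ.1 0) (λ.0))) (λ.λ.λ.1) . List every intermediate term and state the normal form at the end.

Answer: normal form = λ.λ.λ.1  (in 4 steps)

Reduction:
  start: (λ.(λ.(λ.λ.1) 1) (λ.1 0) ((λ.1 0) (λ.0))) (λ.λ.λ.1)
  [1] (λ.(λ.λ.1) (λ.λ.λ.1)) (λ.(λ.λ.λ.1) 0) ((λ.(λ.λ.λ.1) 0) (λ.0))
  [2] (λ.λ.1) (λ.λ.λ.1) ((λ.(λ.λ.λ.1) 0) (λ.0))
  [3] (λ.λ.λ.λ.1) ((λ.(λ.λ.λ.1) 0) (λ.0))
  [4] λ.λ.λ.1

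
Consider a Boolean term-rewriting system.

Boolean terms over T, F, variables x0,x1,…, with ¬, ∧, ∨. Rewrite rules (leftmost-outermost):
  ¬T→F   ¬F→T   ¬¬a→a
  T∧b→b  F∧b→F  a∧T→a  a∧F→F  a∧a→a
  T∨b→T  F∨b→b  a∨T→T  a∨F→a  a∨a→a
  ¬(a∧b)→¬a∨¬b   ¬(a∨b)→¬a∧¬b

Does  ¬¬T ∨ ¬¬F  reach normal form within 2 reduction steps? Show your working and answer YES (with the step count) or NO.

  start: ¬¬T ∨ ¬¬F
  →1  T ∨ ¬¬F
  →2  T

Answer: YES — reaches normal form T in 2 ≤ 2 steps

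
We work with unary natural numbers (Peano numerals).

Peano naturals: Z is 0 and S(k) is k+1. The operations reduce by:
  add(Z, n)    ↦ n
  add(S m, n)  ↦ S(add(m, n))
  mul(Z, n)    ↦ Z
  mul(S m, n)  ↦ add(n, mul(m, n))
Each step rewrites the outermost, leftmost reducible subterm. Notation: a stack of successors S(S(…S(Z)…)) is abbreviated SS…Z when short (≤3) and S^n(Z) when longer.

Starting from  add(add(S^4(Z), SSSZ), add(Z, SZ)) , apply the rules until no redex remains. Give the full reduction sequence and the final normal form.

  start: add(add(S^4(Z), SSSZ), add(Z, SZ))
  →1  add(S(add(SSSZ, SSSZ)), add(Z, SZ))
  →2  S(add(add(SSSZ, SSSZ), add(Z, SZ)))
  →3  S(add(S(add(SSZ, SSSZ)), add(Z, SZ)))
  →4  S(S(add(add(SSZ, SSSZ), add(Z, SZ))))
  →5  S(S(add(S(add(SZ, SSSZ)), add(Z, SZ))))
  →6  S(S(S(add(add(SZ, SSSZ), add(Z, SZ)))))
  →7  S(S(S(add(S(add(Z, SSSZ)), add(Z, SZ)))))
  →8  S(S(S(S(add(add(Z, SSSZ), add(Z, SZ))))))
  →9  S(S(S(S(add(SSSZ, add(Z, SZ))))))
  →10  S(S(S(S(S(add(SSZ, add(Z, SZ)))))))
  →11  S(S(S(S(S(S(add(SZ, add(Z, SZ))))))))
  →12  S(S(S(S(S(S(S(add(Z, add(Z, SZ)))))))))
  →13  S(S(S(S(S(S(S(add(Z, SZ))))))))
  →14  S^8(Z)

Answer: normal form = S^8(Z)  (in 14 steps)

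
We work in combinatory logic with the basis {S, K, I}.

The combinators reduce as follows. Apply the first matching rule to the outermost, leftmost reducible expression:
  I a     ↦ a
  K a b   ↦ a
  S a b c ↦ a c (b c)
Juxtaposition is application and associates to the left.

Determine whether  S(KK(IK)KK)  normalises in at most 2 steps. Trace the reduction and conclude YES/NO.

Answer: YES — reaches normal form SK in 2 ≤ 2 steps

Working:
  start: S(KK(IK)KK)
  →1  S(KKK)
  →2  SK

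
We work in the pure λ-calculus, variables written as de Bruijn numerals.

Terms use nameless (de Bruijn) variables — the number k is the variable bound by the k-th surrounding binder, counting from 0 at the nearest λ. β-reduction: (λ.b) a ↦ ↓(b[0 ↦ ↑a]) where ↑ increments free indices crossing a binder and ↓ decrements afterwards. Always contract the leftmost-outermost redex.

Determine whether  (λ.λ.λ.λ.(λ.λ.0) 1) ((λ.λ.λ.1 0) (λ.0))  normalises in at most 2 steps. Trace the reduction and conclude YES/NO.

Answer: YES — reaches normal form λ.λ.λ.λ.0 in 2 ≤ 2 steps

Working:
  start: (λ.λ.λ.λ.(λ.λ.0) 1) ((λ.λ.λ.1 0) (λ.0))
  step 1: λ.λ.λ.(λ.λ.0) 1
  step 2: λ.λ.λ.λ.0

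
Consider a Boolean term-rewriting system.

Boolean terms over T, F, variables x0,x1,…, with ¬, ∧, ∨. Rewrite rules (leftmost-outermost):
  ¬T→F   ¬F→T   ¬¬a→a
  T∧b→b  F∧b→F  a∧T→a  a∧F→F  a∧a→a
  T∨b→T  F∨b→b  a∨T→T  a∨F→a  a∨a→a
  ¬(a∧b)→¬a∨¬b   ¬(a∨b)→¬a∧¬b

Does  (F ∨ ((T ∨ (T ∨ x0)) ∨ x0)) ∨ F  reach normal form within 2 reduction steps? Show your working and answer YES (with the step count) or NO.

  start: (F ∨ ((T ∨ (T ∨ x0)) ∨ x0)) ∨ F
  [1] F ∨ ((T ∨ (T ∨ x0)) ∨ x0)
  [2] (T ∨ (T ∨ x0)) ∨ x0

Answer: NO — after 2 steps the term is (T ∨ (T ∨ x0)) ∨ x0, not yet normal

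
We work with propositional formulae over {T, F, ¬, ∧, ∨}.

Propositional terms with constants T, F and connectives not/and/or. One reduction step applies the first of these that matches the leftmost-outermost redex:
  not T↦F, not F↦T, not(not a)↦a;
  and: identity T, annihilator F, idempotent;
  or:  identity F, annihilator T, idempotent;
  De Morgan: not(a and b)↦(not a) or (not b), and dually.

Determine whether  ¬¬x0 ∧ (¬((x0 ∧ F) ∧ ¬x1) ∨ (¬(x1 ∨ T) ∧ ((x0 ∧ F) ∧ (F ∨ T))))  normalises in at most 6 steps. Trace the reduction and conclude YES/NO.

  start: ¬¬x0 ∧ (¬((x0 ∧ F) ∧ ¬x1) ∨ (¬(x1 ∨ T) ∧ ((x0 ∧ F) ∧ (F ∨ T))))
  [1] x0 ∧ (¬((x0 ∧ F) ∧ ¬x1) ∨ (¬(x1 ∨ T) ∧ ((x0 ∧ F) ∧ (F ∨ T))))
  [2] x0 ∧ ((¬(x0 ∧ F) ∨ ¬¬x1) ∨ (¬(x1 ∨ T) ∧ ((x0 ∧ F) ∧ (F ∨ T))))
  [3] x0 ∧ (((¬x0 ∨ ¬F) ∨ ¬¬x1) ∨ (¬(x1 ∨ T) ∧ ((x0 ∧ F) ∧ (F ∨ T))))
  [4] x0 ∧ (((¬x0 ∨ T) ∨ ¬¬x1) ∨ (¬(x1 ∨ T) ∧ ((x0 ∧ F) ∧ (F ∨ T))))
  [5] x0 ∧ ((T ∨ ¬¬x1) ∨ (¬(x1 ∨ T) ∧ ((x0 ∧ F) ∧ (F ∨ T))))
  [6] x0 ∧ (T ∨ (¬(x1 ∨ T) ∧ ((x0 ∧ F) ∧ (F ∨ T))))

Answer: NO — after 6 steps the term is x0 ∧ (T ∨ (¬(x1 ∨ T) ∧ ((x0 ∧ F) ∧ (F ∨ T)))), not yet normal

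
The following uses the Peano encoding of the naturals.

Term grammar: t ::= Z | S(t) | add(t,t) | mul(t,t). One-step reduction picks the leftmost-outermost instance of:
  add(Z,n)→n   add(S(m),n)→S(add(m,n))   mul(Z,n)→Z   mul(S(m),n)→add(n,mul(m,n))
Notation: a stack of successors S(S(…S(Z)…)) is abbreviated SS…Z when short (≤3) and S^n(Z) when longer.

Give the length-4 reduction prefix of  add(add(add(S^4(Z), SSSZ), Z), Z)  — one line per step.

Answer: after 4 steps: S(add(add(S(add(SSZ, SSSZ)), Z), Z))

Derivation:
  start: add(add(add(S^4(Z), SSSZ), Z), Z)
  [1] add(add(S(add(SSSZ, SSSZ)), Z), Z)
  [2] add(S(add(add(SSSZ, SSSZ), Z)), Z)
  [3] S(add(add(add(SSSZ, SSSZ), Z), Z))
  [4] S(add(add(S(add(SSZ, SSSZ)), Z), Z))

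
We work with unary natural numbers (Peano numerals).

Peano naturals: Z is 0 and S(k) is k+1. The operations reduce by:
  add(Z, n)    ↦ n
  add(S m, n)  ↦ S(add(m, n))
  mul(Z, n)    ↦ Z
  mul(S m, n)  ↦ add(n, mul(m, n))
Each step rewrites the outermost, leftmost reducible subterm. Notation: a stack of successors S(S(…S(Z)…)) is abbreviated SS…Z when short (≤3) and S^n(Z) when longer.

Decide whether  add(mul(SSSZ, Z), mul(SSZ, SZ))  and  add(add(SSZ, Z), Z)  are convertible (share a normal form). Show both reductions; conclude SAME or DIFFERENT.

Answer: SAME — A ⇓ SSZ, B ⇓ SSZ

Reduction:
Term A:
  start: add(mul(SSSZ, Z), mul(SSZ, SZ))
  [1] add(add(Z, mul(SSZ, Z)), mul(SSZ, SZ))
  [2] add(mul(SSZ, Z), mul(SSZ, SZ))
  [3] add(add(Z, mul(SZ, Z)), mul(SSZ, SZ))
  [4] add(mul(SZ, Z), mul(SSZ, SZ))
  [5] add(add(Z, mul(Z, Z)), mul(SSZ, SZ))
  [6] add(mul(Z, Z), mul(SSZ, SZ))
  [7] add(Z, mul(SSZ, SZ))
  [8] mul(SSZ, SZ)
  [9] add(SZ, mul(SZ, SZ))
  [10] S(add(Z, mul(SZ, SZ)))
  [11] S(mul(SZ, SZ))
  [12] S(add(SZ, mul(Z, SZ)))
  [13] S(S(add(Z, mul(Z, SZ))))
  [14] S(S(mul(Z, SZ)))
  [15] SSZ

Term B:
  start: add(add(SSZ, Z), Z)
  [1] add(S(add(SZ, Z)), Z)
  [2] S(add(add(SZ, Z), Z))
  [3] S(add(S(add(Z, Z)), Z))
  [4] S(S(add(add(Z, Z), Z)))
  [5] S(S(add(Z, Z)))
  [6] SSZ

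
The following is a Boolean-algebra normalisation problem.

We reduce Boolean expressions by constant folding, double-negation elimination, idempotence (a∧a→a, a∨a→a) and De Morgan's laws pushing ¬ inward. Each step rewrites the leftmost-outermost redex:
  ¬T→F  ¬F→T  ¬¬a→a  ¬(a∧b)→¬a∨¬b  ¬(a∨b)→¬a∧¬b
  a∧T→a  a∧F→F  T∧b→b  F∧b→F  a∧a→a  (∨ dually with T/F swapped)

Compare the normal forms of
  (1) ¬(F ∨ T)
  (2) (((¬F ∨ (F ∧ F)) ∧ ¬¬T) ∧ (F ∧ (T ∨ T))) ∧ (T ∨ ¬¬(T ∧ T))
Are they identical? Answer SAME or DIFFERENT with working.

Term A:
  start: ¬(F ∨ T)
  step 1: ¬F ∧ ¬T
  step 2: T ∧ ¬T
  step 3: ¬T
  step 4: F

Term B:
  start: (((¬F ∨ (F ∧ F)) ∧ ¬¬T) ∧ (F ∧ (T ∨ T))) ∧ (T ∨ ¬¬(T ∧ T))
  step 1: (((T ∨ (F ∧ F)) ∧ ¬¬T) ∧ (F ∧ (T ∨ T))) ∧ (T ∨ ¬¬(T ∧ T))
  step 2: ((T ∧ ¬¬T) ∧ (F ∧ (T ∨ T))) ∧ (T ∨ ¬¬(T ∧ T))
  step 3: (¬¬T ∧ (F ∧ (T ∨ T))) ∧ (T ∨ ¬¬(T ∧ T))
  step 4: (T ∧ (F ∧ (T ∨ T))) ∧ (T ∨ ¬¬(T ∧ T))
  step 5: (F ∧ (T ∨ T)) ∧ (T ∨ ¬¬(T ∧ T))
  step 6: F ∧ (T ∨ ¬¬(T ∧ T))
  step 7: F

Answer: SAME — A ⇓ F, B ⇓ F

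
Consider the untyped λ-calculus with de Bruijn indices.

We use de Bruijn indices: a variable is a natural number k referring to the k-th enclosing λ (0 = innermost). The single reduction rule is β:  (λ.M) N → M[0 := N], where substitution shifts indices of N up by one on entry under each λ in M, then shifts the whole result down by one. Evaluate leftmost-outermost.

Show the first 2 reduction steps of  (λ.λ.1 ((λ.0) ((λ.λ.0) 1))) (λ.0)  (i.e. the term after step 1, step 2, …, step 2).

  start: (λ.λ.1 ((λ.0) ((λ.λ.0) 1))) (λ.0)
  [1] λ.(λ.0) ((λ.0) ((λ.λ.0) (λ.0)))
  [2] λ.(λ.0) ((λ.λ.0) (λ.0))

Answer: after 2 steps: λ.(λ.0) ((λ.λ.0) (λ.0))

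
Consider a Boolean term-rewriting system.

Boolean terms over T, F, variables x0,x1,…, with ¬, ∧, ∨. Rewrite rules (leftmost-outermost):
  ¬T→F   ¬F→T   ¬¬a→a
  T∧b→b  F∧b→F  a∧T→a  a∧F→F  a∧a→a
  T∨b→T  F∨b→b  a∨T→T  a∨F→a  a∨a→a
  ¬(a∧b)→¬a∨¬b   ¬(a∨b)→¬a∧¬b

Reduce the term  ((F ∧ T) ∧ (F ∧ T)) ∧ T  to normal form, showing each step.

  start: ((F ∧ T) ∧ (F ∧ T)) ∧ T
  →1  (F ∧ T) ∧ (F ∧ T)
  →2  F ∧ T
  →3  F

Answer: normal form = F  (in 3 steps)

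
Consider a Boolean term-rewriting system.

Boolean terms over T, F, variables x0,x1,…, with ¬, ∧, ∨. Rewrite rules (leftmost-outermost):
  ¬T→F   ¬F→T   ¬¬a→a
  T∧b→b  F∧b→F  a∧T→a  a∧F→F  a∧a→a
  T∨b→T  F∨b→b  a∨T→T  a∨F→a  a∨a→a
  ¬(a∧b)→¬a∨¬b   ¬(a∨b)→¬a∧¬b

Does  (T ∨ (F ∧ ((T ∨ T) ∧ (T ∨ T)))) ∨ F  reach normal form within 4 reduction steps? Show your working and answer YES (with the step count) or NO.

Answer: YES — reaches normal form T in 2 ≤ 4 steps

Derivation:
  start: (T ∨ (F ∧ ((T ∨ T) ∧ (T ∨ T)))) ∨ F
  step 1: T ∨ (F ∧ ((T ∨ T) ∧ (T ∨ T)))
  step 2: T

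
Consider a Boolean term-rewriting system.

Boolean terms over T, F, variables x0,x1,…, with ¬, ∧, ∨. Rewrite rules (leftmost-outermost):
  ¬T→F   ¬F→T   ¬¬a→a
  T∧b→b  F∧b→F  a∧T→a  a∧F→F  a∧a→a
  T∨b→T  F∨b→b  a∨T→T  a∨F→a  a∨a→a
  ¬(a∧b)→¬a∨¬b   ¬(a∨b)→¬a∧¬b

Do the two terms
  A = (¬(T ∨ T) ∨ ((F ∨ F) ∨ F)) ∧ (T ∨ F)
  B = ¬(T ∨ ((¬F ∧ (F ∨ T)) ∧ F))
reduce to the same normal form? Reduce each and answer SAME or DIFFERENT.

Answer: SAME — A ⇓ F, B ⇓ F

Working:
Term A:
  start: (¬(T ∨ T) ∨ ((F ∨ F) ∨ F)) ∧ (T ∨ F)
  step 1: ((¬T ∧ ¬T) ∨ ((F ∨ F) ∨ F)) ∧ (T ∨ F)
  step 2: (¬T ∨ ((F ∨ F) ∨ F)) ∧ (T ∨ F)
  step 3: (F ∨ ((F ∨ F) ∨ F)) ∧ (T ∨ F)
  step 4: ((F ∨ F) ∨ F) ∧ (T ∨ F)
  step 5: (F ∨ F) ∧ (T ∨ F)
  step 6: F ∧ (T ∨ F)
  step 7: F

Term B:
  start: ¬(T ∨ ((¬F ∧ (F ∨ T)) ∧ F))
  step 1: ¬T ∧ ¬((¬F ∧ (F ∨ T)) ∧ F)
  step 2: F ∧ ¬((¬F ∧ (F ∨ T)) ∧ F)
  step 3: F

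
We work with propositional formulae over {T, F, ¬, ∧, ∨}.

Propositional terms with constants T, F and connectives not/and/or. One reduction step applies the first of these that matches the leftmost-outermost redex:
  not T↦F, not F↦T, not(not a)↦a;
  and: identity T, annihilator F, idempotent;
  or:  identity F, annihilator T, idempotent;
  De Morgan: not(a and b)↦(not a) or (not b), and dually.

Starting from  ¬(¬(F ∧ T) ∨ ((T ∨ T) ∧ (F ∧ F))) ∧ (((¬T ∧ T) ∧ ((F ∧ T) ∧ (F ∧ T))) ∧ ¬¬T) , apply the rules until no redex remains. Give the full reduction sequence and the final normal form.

Answer: normal form = F  (in 5 steps)

Reduction:
  start: ¬(¬(F ∧ T) ∨ ((T ∨ T) ∧ (F ∧ F))) ∧ (((¬T ∧ T) ∧ ((F ∧ T) ∧ (F ∧ T))) ∧ ¬¬T)
  →1  (¬¬(F ∧ T) ∧ ¬((T ∨ T) ∧ (F ∧ F))) ∧ (((¬T ∧ T) ∧ ((F ∧ T) ∧ (F ∧ T))) ∧ ¬¬T)
  →2  ((F ∧ T) ∧ ¬((T ∨ T) ∧ (F ∧ F))) ∧ (((¬T ∧ T) ∧ ((F ∧ T) ∧ (F ∧ T))) ∧ ¬¬T)
  →3  (F ∧ ¬((T ∨ T) ∧ (F ∧ F))) ∧ (((¬T ∧ T) ∧ ((F ∧ T) ∧ (F ∧ T))) ∧ ¬¬T)
  →4  F ∧ (((¬T ∧ T) ∧ ((F ∧ T) ∧ (F ∧ T))) ∧ ¬¬T)
  →5  F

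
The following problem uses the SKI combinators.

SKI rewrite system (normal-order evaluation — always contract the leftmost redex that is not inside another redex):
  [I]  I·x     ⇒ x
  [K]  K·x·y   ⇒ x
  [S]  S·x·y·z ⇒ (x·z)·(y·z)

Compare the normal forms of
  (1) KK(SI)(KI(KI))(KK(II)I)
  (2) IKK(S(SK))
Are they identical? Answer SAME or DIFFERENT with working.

Answer: DIFFERENT — A ⇓ I, B ⇓ K

Derivation:
Term A:
  start: KK(SI)(KI(KI))(KK(II)I)
  step 1: K(KI(KI))(KK(II)I)
  step 2: KI(KI)
  step 3: I

Term B:
  start: IKK(S(SK))
  step 1: KK(S(SK))
  step 2: K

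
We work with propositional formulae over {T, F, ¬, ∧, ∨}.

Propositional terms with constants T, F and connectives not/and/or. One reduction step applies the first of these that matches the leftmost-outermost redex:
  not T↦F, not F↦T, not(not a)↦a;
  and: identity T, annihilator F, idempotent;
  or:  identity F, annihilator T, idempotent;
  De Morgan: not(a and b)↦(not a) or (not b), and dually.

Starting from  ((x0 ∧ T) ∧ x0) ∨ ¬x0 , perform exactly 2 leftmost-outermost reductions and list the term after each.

Answer: after 2 steps: x0 ∨ ¬x0

Working:
  start: ((x0 ∧ T) ∧ x0) ∨ ¬x0
  step 1: (x0 ∧ x0) ∨ ¬x0
  step 2: x0 ∨ ¬x0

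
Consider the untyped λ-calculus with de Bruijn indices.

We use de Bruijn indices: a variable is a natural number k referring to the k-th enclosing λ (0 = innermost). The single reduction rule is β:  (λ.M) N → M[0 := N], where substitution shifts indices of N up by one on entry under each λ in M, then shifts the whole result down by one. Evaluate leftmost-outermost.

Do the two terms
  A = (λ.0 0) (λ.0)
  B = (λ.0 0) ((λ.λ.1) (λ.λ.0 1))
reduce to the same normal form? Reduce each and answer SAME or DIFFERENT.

Answer: DIFFERENT — A ⇓ λ.0, B ⇓ λ.λ.0 1

Reduction:
Term A:
  start: (λ.0 0) (λ.0)
  [1] (λ.0) (λ.0)
  [2] λ.0

Term B:
  start: (λ.0 0) ((λ.λ.1) (λ.λ.0 1))
  [1] (λ.λ.1) (λ.λ.0 1) ((λ.λ.1) (λ.λ.0 1))
  [2] (λ.λ.λ.0 1) ((λ.λ.1) (λ.λ.0 1))
  [3] λ.λ.0 1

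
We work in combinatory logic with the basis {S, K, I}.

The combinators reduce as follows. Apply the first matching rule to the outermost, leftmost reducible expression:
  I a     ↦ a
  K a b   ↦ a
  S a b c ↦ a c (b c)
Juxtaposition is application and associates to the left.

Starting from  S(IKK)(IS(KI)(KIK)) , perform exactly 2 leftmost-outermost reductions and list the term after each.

Answer: after 2 steps: S(KK)(S(KI)(KIK))

Derivation:
  start: S(IKK)(IS(KI)(KIK))
  step 1: S(KK)(IS(KI)(KIK))
  step 2: S(KK)(S(KI)(KIK))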